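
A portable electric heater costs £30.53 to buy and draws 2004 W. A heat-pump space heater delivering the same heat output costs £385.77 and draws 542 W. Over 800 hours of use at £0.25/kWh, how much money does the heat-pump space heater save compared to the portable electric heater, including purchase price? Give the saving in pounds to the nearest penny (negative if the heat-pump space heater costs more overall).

portable electric heater: £30.53 + (2004/1000) kW × 800 h × £0.25 = £30.53 + £400.8 = £431.33
heat-pump space heater: £385.77 + (542/1000) kW × 800 h × £0.25 = £385.77 + £108.4 = £494.17
Saving = £431.33 − £494.17 = −£62.84

-£62.84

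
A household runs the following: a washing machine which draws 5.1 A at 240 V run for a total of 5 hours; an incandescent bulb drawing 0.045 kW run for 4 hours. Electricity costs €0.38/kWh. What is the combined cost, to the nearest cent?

€2.39

washing machine: Power = 5.1 A × 240 V = 1224 W = 1.224 kW
washing machine: 1.224 kW × 5 h = 6.12 kWh
incandescent bulb: 0.045 kW × 4 h = 0.18 kWh
Total energy = 6.3 kWh
Cost = 6.3 × €0.38 = €2.39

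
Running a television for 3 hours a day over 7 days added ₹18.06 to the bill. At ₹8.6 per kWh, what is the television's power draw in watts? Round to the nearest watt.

Energy = ₹18.06 ÷ ₹8.6/kWh = 2.1 kWh
Runtime = 3 h/day × 7 days = 21 h
Power = 2.1 kWh ÷ 21 h = 0.1 kW = 100 W

100 W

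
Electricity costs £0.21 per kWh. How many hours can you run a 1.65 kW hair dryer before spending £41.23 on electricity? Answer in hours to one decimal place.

Energy available = £41.23 ÷ £0.21/kWh = 196.3333 kWh
Hours = 196.3333 kWh ÷ 1.65 kW = 119.0 h

119.0 h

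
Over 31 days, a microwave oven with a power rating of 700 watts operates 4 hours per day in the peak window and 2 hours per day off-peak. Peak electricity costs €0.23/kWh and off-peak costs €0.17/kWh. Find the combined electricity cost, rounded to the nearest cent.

Peak energy = 0.7 kW × 4 h × 31 = 86.8 kWh
Off-peak energy = 0.7 kW × 2 h × 31 = 43.4 kWh
Cost = 86.8 × €0.23 + 43.4 × €0.17 = €19.964 + €7.378 = €27.34

€27.34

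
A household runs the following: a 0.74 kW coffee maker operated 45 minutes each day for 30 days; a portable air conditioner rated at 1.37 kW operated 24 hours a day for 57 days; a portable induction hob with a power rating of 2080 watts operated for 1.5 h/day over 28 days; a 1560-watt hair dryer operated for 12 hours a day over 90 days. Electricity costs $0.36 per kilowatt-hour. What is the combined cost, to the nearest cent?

$1318.67

coffee maker: Runtime = 45 min × 30 = 1350 min = 22.5 h
coffee maker: 0.74 kW × 22.5 h = 16.65 kWh
portable air conditioner: Runtime = 24 h × 57 = 1368 h
portable air conditioner: 1.37 kW × 1368 h = 1874.16 kWh
portable induction hob: Runtime = 1.5 h/day × 28 days = 42 h
portable induction hob: 2.08 kW × 42 h = 87.36 kWh
hair dryer: Runtime = 12 h/day × 90 days = 1080 h
hair dryer: 1.56 kW × 1080 h = 1684.8 kWh
Total energy = 3662.97 kWh
Cost = 3662.97 × $0.36 = $1318.67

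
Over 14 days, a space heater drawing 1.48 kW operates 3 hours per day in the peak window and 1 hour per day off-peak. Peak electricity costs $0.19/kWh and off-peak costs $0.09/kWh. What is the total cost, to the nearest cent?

$13.68

Peak energy = 1.48 kW × 3 h × 14 = 62.16 kWh
Off-peak energy = 1.48 kW × 1 h × 14 = 20.72 kWh
Cost = 62.16 × $0.19 + 20.72 × $0.09 = $11.8104 + $1.8648 = $13.68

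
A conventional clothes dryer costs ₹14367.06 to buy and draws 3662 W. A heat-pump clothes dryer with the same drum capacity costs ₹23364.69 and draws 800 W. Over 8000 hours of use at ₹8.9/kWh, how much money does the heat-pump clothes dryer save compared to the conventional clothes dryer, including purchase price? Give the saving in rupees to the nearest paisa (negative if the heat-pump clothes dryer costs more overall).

₹194776.77

conventional clothes dryer: ₹14367.06 + (3662/1000) kW × 8000 h × ₹8.9 = ₹14367.06 + ₹260734.4 = ₹275101.46
heat-pump clothes dryer: ₹23364.69 + (800/1000) kW × 8000 h × ₹8.9 = ₹23364.69 + ₹56960 = ₹80324.69
Saving = ₹275101.46 − ₹80324.69 = ₹194776.77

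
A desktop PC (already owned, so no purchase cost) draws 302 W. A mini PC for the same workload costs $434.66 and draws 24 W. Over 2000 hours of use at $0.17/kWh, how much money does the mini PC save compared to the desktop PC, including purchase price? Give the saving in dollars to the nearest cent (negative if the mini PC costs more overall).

desktop PC: $0.00 + (302/1000) kW × 2000 h × $0.17 = $0.00 + $102.68 = $102.68
mini PC: $434.66 + (24/1000) kW × 2000 h × $0.17 = $434.66 + $8.16 = $442.82
Saving = $102.68 − $442.82 = −$340.14

-$340.14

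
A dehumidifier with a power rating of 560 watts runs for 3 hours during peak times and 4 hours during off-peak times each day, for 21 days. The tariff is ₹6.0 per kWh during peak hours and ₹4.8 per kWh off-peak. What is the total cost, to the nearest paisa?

₹437.47

Peak energy = 0.56 kW × 3 h × 21 = 35.28 kWh
Off-peak energy = 0.56 kW × 4 h × 21 = 47.04 kWh
Cost = 35.28 × ₹6.0 + 47.04 × ₹4.8 = ₹211.68 + ₹225.792 = ₹437.47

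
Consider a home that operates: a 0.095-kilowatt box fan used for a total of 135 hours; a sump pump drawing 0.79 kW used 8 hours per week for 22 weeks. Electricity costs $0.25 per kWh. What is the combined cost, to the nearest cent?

box fan: 0.095 kW × 135 h = 12.825 kWh
sump pump: Runtime = 8 h/week × 22 weeks = 176 h
sump pump: 0.79 kW × 176 h = 139.04 kWh
Total energy = 151.865 kWh
Cost = 151.865 × $0.25 = $37.97

$37.97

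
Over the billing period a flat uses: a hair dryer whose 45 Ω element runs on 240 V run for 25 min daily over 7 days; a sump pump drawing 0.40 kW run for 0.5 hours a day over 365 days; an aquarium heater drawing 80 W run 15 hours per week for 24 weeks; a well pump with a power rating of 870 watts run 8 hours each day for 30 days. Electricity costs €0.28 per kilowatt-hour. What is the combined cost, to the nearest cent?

€88.01

hair dryer: Power = V²/R = 240²/45 = 1280 W = 1.28 kW
hair dryer: Runtime = 25 min × 7 = 175 min = 2.916666… h
hair dryer: 1.28 kW × 2.916666… h = 3.733333… kWh
sump pump: Runtime = 0.5 h/day × 365 days = 182.5 h
sump pump: 0.4 kW × 182.5 h = 73 kWh
aquarium heater: Runtime = 15 h/week × 24 weeks = 360 h
aquarium heater: 0.08 kW × 360 h = 28.8 kWh
well pump: Runtime = 8 h/day × 30 days = 240 h
well pump: 0.87 kW × 240 h = 208.8 kWh
Total energy = 314.333333… kWh
Cost = 314.333333… × €0.28 = €88.01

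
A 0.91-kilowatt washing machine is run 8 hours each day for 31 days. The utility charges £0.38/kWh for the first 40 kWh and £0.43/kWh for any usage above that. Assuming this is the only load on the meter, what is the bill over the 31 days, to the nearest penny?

£95.04

Runtime = 8 h/day × 31 days = 248 h
Energy = 0.91 kW × 248 h = 225.68 kWh
Tier 1 (0–40 kWh): 40 × £0.38 = £15.2
Above 40 kWh: 185.68 × £0.43 = £79.8424
Bill = £95.04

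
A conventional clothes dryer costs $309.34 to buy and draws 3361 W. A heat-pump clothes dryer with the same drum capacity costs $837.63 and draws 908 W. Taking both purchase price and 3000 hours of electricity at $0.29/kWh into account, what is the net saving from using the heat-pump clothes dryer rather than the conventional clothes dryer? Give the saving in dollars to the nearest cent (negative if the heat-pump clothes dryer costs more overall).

$1605.82

conventional clothes dryer: $309.34 + (3361/1000) kW × 3000 h × $0.29 = $309.34 + $2924.07 = $3233.41
heat-pump clothes dryer: $837.63 + (908/1000) kW × 3000 h × $0.29 = $837.63 + $789.96 = $1627.59
Saving = $3233.41 − $1627.59 = $1605.82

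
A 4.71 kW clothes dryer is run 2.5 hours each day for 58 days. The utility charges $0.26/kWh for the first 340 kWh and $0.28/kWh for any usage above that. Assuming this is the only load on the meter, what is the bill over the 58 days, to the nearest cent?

$184.43

Runtime = 2.5 h/day × 58 days = 145 h
Energy = 4.71 kW × 145 h = 682.95 kWh
Tier 1 (0–340 kWh): 340 × $0.26 = $88.4
Above 340 kWh: 342.95 × $0.28 = $96.026
Bill = $184.43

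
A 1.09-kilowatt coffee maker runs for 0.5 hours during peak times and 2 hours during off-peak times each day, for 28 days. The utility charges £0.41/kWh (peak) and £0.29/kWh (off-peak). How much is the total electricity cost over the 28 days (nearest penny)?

Peak energy = 1.09 kW × 0.5 h × 28 = 15.26 kWh
Off-peak energy = 1.09 kW × 2 h × 28 = 61.04 kWh
Cost = 15.26 × £0.41 + 61.04 × £0.29 = £6.2566 + £17.7016 = £23.96

£23.96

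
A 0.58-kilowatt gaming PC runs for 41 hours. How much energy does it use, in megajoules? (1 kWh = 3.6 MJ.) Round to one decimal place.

85.6 MJ

Energy = 0.58 kW × 41 h = 23.78 kWh
= 23.78 × 3.6 MJ = 85.6 MJ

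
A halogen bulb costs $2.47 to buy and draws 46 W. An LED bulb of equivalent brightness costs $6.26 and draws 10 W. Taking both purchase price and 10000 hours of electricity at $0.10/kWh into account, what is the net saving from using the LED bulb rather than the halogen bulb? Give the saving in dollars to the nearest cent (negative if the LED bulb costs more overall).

$32.21

halogen bulb: $2.47 + (46/1000) kW × 10000 h × $0.10 = $2.47 + $46 = $48.47
LED bulb: $6.26 + (10/1000) kW × 10000 h × $0.10 = $6.26 + $10 = $16.26
Saving = $48.47 − $16.26 = $32.21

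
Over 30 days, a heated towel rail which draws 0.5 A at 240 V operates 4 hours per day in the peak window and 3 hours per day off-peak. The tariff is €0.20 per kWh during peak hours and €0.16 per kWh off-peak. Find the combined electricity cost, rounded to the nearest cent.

Power = 0.5 A × 240 V = 120 W = 0.12 kW
Peak energy = 0.12 kW × 4 h × 30 = 14.4 kWh
Off-peak energy = 0.12 kW × 3 h × 30 = 10.8 kWh
Cost = 14.4 × €0.20 + 10.8 × €0.16 = €2.88 + €1.728 = €4.61

€4.61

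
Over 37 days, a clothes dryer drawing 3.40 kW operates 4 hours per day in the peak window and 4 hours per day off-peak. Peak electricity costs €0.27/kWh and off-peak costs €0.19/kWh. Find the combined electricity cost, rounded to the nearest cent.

Peak energy = 3.4 kW × 4 h × 37 = 503.2 kWh
Off-peak energy = 3.4 kW × 4 h × 37 = 503.2 kWh
Cost = 503.2 × €0.27 + 503.2 × €0.19 = €135.864 + €95.608 = €231.47

€231.47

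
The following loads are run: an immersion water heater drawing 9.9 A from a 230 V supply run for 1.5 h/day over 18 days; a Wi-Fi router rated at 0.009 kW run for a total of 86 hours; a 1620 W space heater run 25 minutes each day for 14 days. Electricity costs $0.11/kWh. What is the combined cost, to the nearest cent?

$7.89

immersion water heater: Power = 9.9 A × 230 V = 2277 W = 2.277 kW
immersion water heater: Runtime = 1.5 h/day × 18 days = 27 h
immersion water heater: 2.277 kW × 27 h = 61.479 kWh
Wi-Fi router: 0.009 kW × 86 h = 0.774 kWh
space heater: Runtime = 25 min × 14 = 350 min = 5.833333… h
space heater: 1.62 kW × 5.833333… h = 9.45 kWh
Total energy = 71.703 kWh
Cost = 71.703 × $0.11 = $7.89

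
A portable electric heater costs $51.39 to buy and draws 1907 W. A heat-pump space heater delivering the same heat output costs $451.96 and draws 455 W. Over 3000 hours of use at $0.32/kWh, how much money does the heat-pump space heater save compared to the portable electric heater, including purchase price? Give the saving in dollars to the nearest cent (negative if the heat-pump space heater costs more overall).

portable electric heater: $51.39 + (1907/1000) kW × 3000 h × $0.32 = $51.39 + $1830.72 = $1882.11
heat-pump space heater: $451.96 + (455/1000) kW × 3000 h × $0.32 = $451.96 + $436.8 = $888.76
Saving = $1882.11 − $888.76 = $993.35

$993.35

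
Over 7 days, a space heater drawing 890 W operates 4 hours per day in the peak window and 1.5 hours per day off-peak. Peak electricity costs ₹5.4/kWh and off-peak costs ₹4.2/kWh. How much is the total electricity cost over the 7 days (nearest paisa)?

Peak energy = 0.89 kW × 4 h × 7 = 24.92 kWh
Off-peak energy = 0.89 kW × 1.5 h × 7 = 9.345 kWh
Cost = 24.92 × ₹5.4 + 9.345 × ₹4.2 = ₹134.568 + ₹39.249 = ₹173.82

₹173.82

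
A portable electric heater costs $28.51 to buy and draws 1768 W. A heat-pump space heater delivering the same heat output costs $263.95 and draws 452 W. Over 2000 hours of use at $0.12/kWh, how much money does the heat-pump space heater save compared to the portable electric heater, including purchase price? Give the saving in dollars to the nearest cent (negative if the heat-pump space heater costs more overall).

portable electric heater: $28.51 + (1768/1000) kW × 2000 h × $0.12 = $28.51 + $424.32 = $452.83
heat-pump space heater: $263.95 + (452/1000) kW × 2000 h × $0.12 = $263.95 + $108.48 = $372.43
Saving = $452.83 − $372.43 = $80.4

$80.40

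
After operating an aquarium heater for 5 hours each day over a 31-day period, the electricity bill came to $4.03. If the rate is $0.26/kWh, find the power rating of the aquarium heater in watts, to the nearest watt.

Energy = $4.03 ÷ $0.26/kWh = 15.5 kWh
Runtime = 5 h/day × 31 days = 155 h
Power = 15.5 kWh ÷ 155 h = 0.1 kW = 100 W

100 W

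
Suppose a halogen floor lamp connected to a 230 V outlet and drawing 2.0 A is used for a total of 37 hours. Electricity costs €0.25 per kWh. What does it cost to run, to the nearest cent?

€4.26

Power = 2.0 A × 230 V = 460 W = 0.46 kW
Energy = 0.46 kW × 37 h = 17.02 kWh
Cost = 17.02 kWh × €0.25/kWh = €4.26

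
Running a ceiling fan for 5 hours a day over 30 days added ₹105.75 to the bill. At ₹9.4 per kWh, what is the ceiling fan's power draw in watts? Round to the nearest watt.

Energy = ₹105.75 ÷ ₹9.4/kWh = 11.25 kWh
Runtime = 5 h/day × 30 days = 150 h
Power = 11.25 kWh ÷ 150 h = 0.075 kW = 75 W

75 W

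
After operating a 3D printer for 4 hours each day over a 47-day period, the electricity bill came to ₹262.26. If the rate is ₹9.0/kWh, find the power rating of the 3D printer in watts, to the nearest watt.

Energy = ₹262.26 ÷ ₹9.0/kWh = 29.14 kWh
Runtime = 4 h/day × 47 days = 188 h
Power = 29.14 kWh ÷ 188 h = 0.155 kW = 155 W

155 W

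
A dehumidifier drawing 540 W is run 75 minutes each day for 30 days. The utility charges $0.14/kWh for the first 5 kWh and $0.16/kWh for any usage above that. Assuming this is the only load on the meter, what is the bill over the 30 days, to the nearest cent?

Runtime = 75 min × 30 = 2250 min = 37.5 h
Energy = 0.54 kW × 37.5 h = 20.25 kWh
Tier 1 (0–5 kWh): 5 × $0.14 = $0.7
Above 5 kWh: 15.25 × $0.16 = $2.44
Bill = $3.14

$3.14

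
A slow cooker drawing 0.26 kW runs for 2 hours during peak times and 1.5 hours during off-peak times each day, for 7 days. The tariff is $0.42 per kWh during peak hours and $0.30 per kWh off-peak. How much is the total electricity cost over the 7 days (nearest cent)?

Peak energy = 0.26 kW × 2 h × 7 = 3.64 kWh
Off-peak energy = 0.26 kW × 1.5 h × 7 = 2.73 kWh
Cost = 3.64 × $0.42 + 2.73 × $0.30 = $1.5288 + $0.819 = $2.35

$2.35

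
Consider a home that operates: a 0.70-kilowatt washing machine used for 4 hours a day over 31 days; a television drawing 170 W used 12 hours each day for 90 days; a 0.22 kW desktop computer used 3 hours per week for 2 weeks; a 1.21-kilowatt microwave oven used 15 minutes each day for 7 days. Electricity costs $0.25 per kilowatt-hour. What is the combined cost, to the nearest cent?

$68.46

washing machine: Runtime = 4 h/day × 31 days = 124 h
washing machine: 0.7 kW × 124 h = 86.8 kWh
television: Runtime = 12 h/day × 90 days = 1080 h
television: 0.17 kW × 1080 h = 183.6 kWh
desktop computer: Runtime = 3 h/week × 2 weeks = 6 h
desktop computer: 0.22 kW × 6 h = 1.32 kWh
microwave oven: Runtime = 15 min × 7 = 105 min = 1.75 h
microwave oven: 1.21 kW × 1.75 h = 2.1175 kWh
Total energy = 273.8375 kWh
Cost = 273.8375 × $0.25 = $68.46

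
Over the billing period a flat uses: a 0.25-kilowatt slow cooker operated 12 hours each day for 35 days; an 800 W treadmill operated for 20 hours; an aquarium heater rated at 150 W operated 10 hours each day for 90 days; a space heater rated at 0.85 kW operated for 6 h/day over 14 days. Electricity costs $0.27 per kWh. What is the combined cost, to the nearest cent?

slow cooker: Runtime = 12 h/day × 35 days = 420 h
slow cooker: 0.25 kW × 420 h = 105 kWh
treadmill: 0.8 kW × 20 h = 16 kWh
aquarium heater: Runtime = 10 h/day × 90 days = 900 h
aquarium heater: 0.15 kW × 900 h = 135 kWh
space heater: Runtime = 6 h/day × 14 days = 84 h
space heater: 0.85 kW × 84 h = 71.4 kWh
Total energy = 327.4 kWh
Cost = 327.4 × $0.27 = $88.40

$88.40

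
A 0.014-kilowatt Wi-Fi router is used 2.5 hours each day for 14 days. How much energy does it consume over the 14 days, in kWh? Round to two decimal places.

Runtime = 2.5 h/day × 14 days = 35 h
Energy = 0.014 kW × 35 h = 0.49 kWh

0.49 kWh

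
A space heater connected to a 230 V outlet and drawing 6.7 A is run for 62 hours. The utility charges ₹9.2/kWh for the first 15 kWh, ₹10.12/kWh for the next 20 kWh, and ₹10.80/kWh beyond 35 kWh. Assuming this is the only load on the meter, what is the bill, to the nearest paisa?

Power = 6.7 A × 230 V = 1541 W = 1.541 kW
Energy = 1.541 kW × 62 h = 95.542 kWh
Tier 1 (0–15 kWh): 15 × ₹9.2 = ₹138
Tier 2 (15–35 kWh): 20 × ₹10.12 = ₹202.4
Above 35 kWh: 60.542 × ₹10.80 = ₹653.8536
Bill = ₹994.25

₹994.25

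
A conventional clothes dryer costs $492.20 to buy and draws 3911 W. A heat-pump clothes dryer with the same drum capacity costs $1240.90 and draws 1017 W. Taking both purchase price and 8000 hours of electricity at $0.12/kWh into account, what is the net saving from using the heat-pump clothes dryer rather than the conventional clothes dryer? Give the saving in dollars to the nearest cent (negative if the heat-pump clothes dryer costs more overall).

$2029.54

conventional clothes dryer: $492.20 + (3911/1000) kW × 8000 h × $0.12 = $492.20 + $3754.56 = $4246.76
heat-pump clothes dryer: $1240.90 + (1017/1000) kW × 8000 h × $0.12 = $1240.90 + $976.32 = $2217.22
Saving = $4246.76 − $2217.22 = $2029.54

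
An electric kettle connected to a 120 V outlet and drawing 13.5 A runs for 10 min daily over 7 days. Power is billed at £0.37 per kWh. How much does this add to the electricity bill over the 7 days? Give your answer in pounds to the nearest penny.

£0.70

Power = 13.5 A × 120 V = 1620 W = 1.62 kW
Runtime = 10 min × 7 = 70 min = 1.166666… h
Energy = 1.62 kW × 1.166666… h = 1.89 kWh
Cost = 1.89 kWh × £0.37/kWh = £0.70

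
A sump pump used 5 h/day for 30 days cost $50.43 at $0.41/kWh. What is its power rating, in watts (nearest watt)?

Energy = $50.43 ÷ $0.41/kWh = 123 kWh
Runtime = 5 h/day × 30 days = 150 h
Power = 123 kWh ÷ 150 h = 0.82 kW = 820 W

820 W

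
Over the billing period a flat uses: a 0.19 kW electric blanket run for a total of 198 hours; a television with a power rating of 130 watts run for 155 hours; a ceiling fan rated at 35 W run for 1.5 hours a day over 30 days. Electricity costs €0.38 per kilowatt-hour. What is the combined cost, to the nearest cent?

€22.55

electric blanket: 0.19 kW × 198 h = 37.62 kWh
television: 0.13 kW × 155 h = 20.15 kWh
ceiling fan: Runtime = 1.5 h/day × 30 days = 45 h
ceiling fan: 0.035 kW × 45 h = 1.575 kWh
Total energy = 59.345 kWh
Cost = 59.345 × €0.38 = €22.55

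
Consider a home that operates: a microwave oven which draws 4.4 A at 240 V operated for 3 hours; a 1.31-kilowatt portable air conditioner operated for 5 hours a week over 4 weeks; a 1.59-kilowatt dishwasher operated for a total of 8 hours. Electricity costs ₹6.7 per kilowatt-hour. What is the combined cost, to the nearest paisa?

microwave oven: Power = 4.4 A × 240 V = 1056 W = 1.056 kW
microwave oven: 1.056 kW × 3 h = 3.168 kWh
portable air conditioner: Runtime = 5 h/week × 4 weeks = 20 h
portable air conditioner: 1.31 kW × 20 h = 26.2 kWh
dishwasher: 1.59 kW × 8 h = 12.72 kWh
Total energy = 42.088 kWh
Cost = 42.088 × ₹6.7 = ₹281.99

₹281.99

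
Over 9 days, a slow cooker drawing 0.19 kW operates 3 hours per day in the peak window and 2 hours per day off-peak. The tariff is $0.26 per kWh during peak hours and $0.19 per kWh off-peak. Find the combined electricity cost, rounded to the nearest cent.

$1.98

Peak energy = 0.19 kW × 3 h × 9 = 5.13 kWh
Off-peak energy = 0.19 kW × 2 h × 9 = 3.42 kWh
Cost = 5.13 × $0.26 + 3.42 × $0.19 = $1.3338 + $0.6498 = $1.98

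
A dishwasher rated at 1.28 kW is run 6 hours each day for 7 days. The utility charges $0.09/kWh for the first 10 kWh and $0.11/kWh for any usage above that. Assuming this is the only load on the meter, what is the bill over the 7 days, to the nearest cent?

Runtime = 6 h/day × 7 days = 42 h
Energy = 1.28 kW × 42 h = 53.76 kWh
Tier 1 (0–10 kWh): 10 × $0.09 = $0.9
Above 10 kWh: 43.76 × $0.11 = $4.8136
Bill = $5.71

$5.71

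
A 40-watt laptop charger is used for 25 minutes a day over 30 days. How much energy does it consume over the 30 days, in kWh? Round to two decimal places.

Runtime = 25 min × 30 = 750 min = 12.5 h
Energy = 0.04 kW × 12.5 h = 0.5 kWh

0.50 kWh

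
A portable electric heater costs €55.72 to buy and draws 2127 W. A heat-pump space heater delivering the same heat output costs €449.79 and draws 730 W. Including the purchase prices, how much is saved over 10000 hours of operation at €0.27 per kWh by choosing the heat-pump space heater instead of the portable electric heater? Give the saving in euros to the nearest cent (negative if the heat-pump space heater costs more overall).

€3377.83

portable electric heater: €55.72 + (2127/1000) kW × 10000 h × €0.27 = €55.72 + €5742.9 = €5798.62
heat-pump space heater: €449.79 + (730/1000) kW × 10000 h × €0.27 = €449.79 + €1971 = €2420.79
Saving = €5798.62 − €2420.79 = €3377.83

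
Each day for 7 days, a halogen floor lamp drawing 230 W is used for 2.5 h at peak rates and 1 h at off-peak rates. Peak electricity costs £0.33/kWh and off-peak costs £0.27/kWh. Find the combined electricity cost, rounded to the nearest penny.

£1.76

Peak energy = 0.23 kW × 2.5 h × 7 = 4.025 kWh
Off-peak energy = 0.23 kW × 1 h × 7 = 1.61 kWh
Cost = 4.025 × £0.33 + 1.61 × £0.27 = £1.32825 + £0.4347 = £1.76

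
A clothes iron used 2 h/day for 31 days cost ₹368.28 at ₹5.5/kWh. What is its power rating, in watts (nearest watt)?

Energy = ₹368.28 ÷ ₹5.5/kWh = 66.96 kWh
Runtime = 2 h/day × 31 days = 62 h
Power = 66.96 kWh ÷ 62 h = 1.08 kW = 1080 W

1080 W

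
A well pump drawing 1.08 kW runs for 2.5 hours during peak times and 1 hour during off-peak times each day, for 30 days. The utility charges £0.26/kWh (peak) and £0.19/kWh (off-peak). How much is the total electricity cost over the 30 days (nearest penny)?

Peak energy = 1.08 kW × 2.5 h × 30 = 81 kWh
Off-peak energy = 1.08 kW × 1 h × 30 = 32.4 kWh
Cost = 81 × £0.26 + 32.4 × £0.19 = £21.06 + £6.156 = £27.22

£27.22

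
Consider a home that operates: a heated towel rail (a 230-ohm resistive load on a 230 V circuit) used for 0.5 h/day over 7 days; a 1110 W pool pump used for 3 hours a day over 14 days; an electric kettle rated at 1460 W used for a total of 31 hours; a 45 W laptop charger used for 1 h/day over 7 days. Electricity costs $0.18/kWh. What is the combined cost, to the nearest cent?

$16.74

heated towel rail: Power = V²/R = 230²/230 = 230 W = 0.23 kW
heated towel rail: Runtime = 0.5 h/day × 7 days = 3.5 h
heated towel rail: 0.23 kW × 3.5 h = 0.805 kWh
pool pump: Runtime = 3 h/day × 14 days = 42 h
pool pump: 1.11 kW × 42 h = 46.62 kWh
electric kettle: 1.46 kW × 31 h = 45.26 kWh
laptop charger: Runtime = 1 h/day × 7 days = 7 h
laptop charger: 0.045 kW × 7 h = 0.315 kWh
Total energy = 93 kWh
Cost = 93 × $0.18 = $16.74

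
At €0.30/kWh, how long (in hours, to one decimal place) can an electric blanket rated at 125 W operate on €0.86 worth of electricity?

Energy available = €0.86 ÷ €0.30/kWh = 2.8667 kWh
Hours = 2.8667 kWh ÷ 0.125 kW = 22.9 h

22.9 h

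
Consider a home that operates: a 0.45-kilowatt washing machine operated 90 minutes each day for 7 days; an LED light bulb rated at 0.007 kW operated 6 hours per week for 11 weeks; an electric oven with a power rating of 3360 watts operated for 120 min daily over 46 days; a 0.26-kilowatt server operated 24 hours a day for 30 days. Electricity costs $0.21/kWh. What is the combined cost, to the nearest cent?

washing machine: Runtime = 90 min × 7 = 630 min = 10.5 h
washing machine: 0.45 kW × 10.5 h = 4.725 kWh
LED light bulb: Runtime = 6 h/week × 11 weeks = 66 h
LED light bulb: 0.007 kW × 66 h = 0.462 kWh
electric oven: Runtime = 120 min × 46 = 5520 min = 92 h
electric oven: 3.36 kW × 92 h = 309.12 kWh
server: Runtime = 24 h × 30 = 720 h
server: 0.26 kW × 720 h = 187.2 kWh
Total energy = 501.507 kWh
Cost = 501.507 × $0.21 = $105.32

$105.32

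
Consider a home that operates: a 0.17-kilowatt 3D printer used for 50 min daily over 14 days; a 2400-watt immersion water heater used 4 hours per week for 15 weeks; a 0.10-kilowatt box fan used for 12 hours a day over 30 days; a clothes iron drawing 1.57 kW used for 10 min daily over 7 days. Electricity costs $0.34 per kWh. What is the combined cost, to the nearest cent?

$62.50

3D printer: Runtime = 50 min × 14 = 700 min = 11.666666… h
3D printer: 0.17 kW × 11.666666… h = 1.983333… kWh
immersion water heater: Runtime = 4 h/week × 15 weeks = 60 h
immersion water heater: 2.4 kW × 60 h = 144 kWh
box fan: Runtime = 12 h/day × 30 days = 360 h
box fan: 0.1 kW × 360 h = 36 kWh
clothes iron: Runtime = 10 min × 7 = 70 min = 1.166666… h
clothes iron: 1.57 kW × 1.166666… h = 1.831666… kWh
Total energy = 183.815 kWh
Cost = 183.815 × $0.34 = $62.50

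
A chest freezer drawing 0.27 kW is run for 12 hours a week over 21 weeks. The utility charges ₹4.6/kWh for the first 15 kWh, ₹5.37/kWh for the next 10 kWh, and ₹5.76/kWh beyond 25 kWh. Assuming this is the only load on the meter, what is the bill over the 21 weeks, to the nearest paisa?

Runtime = 12 h/week × 21 weeks = 252 h
Energy = 0.27 kW × 252 h = 68.04 kWh
Tier 1 (0–15 kWh): 15 × ₹4.6 = ₹69
Tier 2 (15–25 kWh): 10 × ₹5.37 = ₹53.7
Above 25 kWh: 43.04 × ₹5.76 = ₹247.9104
Bill = ₹370.61

₹370.61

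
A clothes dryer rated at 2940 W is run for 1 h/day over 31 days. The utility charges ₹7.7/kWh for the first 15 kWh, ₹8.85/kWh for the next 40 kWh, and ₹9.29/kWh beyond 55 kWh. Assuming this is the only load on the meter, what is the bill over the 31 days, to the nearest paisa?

Runtime = 1 h/day × 31 days = 31 h
Energy = 2.94 kW × 31 h = 91.14 kWh
Tier 1 (0–15 kWh): 15 × ₹7.7 = ₹115.5
Tier 2 (15–55 kWh): 40 × ₹8.85 = ₹354
Above 55 kWh: 36.14 × ₹9.29 = ₹335.7406
Bill = ₹805.24

₹805.24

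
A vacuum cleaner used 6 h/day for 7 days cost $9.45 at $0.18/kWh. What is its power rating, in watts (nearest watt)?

Energy = $9.45 ÷ $0.18/kWh = 52.5 kWh
Runtime = 6 h/day × 7 days = 42 h
Power = 52.5 kWh ÷ 42 h = 1.25 kW = 1250 W

1250 W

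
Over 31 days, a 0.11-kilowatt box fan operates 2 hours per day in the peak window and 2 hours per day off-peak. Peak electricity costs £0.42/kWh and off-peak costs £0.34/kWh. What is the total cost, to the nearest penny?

£5.18

Peak energy = 0.11 kW × 2 h × 31 = 6.82 kWh
Off-peak energy = 0.11 kW × 2 h × 31 = 6.82 kWh
Cost = 6.82 × £0.42 + 6.82 × £0.34 = £2.8644 + £2.3188 = £5.18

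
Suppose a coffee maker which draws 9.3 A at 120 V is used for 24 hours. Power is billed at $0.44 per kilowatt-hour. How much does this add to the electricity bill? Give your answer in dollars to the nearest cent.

Power = 9.3 A × 120 V = 1116 W = 1.116 kW
Energy = 1.116 kW × 24 h = 26.784 kWh
Cost = 26.784 kWh × $0.44/kWh = $11.78

$11.78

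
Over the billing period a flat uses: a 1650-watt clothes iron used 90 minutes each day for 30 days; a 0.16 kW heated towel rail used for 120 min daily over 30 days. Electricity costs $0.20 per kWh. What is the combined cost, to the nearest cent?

$16.77

clothes iron: Runtime = 90 min × 30 = 2700 min = 45 h
clothes iron: 1.65 kW × 45 h = 74.25 kWh
heated towel rail: Runtime = 120 min × 30 = 3600 min = 60 h
heated towel rail: 0.16 kW × 60 h = 9.6 kWh
Total energy = 83.85 kWh
Cost = 83.85 × $0.20 = $16.77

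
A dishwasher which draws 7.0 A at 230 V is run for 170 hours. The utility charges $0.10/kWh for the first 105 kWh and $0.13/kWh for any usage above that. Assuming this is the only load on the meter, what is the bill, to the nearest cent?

Power = 7.0 A × 230 V = 1610 W = 1.61 kW
Energy = 1.61 kW × 170 h = 273.7 kWh
Tier 1 (0–105 kWh): 105 × $0.10 = $10.5
Above 105 kWh: 168.7 × $0.13 = $21.931
Bill = $32.43

$32.43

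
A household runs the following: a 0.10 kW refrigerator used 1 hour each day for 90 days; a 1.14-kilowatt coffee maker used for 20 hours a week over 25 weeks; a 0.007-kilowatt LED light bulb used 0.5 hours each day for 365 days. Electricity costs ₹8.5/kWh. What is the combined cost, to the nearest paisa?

₹4932.36

refrigerator: Runtime = 1 h/day × 90 days = 90 h
refrigerator: 0.1 kW × 90 h = 9 kWh
coffee maker: Runtime = 20 h/week × 25 weeks = 500 h
coffee maker: 1.14 kW × 500 h = 570 kWh
LED light bulb: Runtime = 0.5 h/day × 365 days = 182.5 h
LED light bulb: 0.007 kW × 182.5 h = 1.2775 kWh
Total energy = 580.2775 kWh
Cost = 580.2775 × ₹8.5 = ₹4932.36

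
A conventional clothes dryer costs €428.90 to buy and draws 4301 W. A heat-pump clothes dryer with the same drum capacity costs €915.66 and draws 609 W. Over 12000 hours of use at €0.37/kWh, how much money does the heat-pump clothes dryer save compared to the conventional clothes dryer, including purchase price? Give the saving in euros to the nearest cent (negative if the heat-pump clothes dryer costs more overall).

€15905.72

conventional clothes dryer: €428.90 + (4301/1000) kW × 12000 h × €0.37 = €428.90 + €19096.44 = €19525.34
heat-pump clothes dryer: €915.66 + (609/1000) kW × 12000 h × €0.37 = €915.66 + €2703.96 = €3619.62
Saving = €19525.34 − €3619.62 = €15905.72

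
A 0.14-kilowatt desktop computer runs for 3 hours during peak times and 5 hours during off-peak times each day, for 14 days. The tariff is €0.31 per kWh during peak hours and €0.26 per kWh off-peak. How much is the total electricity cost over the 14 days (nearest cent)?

Peak energy = 0.14 kW × 3 h × 14 = 5.88 kWh
Off-peak energy = 0.14 kW × 5 h × 14 = 9.8 kWh
Cost = 5.88 × €0.31 + 9.8 × €0.26 = €1.8228 + €2.548 = €4.37

€4.37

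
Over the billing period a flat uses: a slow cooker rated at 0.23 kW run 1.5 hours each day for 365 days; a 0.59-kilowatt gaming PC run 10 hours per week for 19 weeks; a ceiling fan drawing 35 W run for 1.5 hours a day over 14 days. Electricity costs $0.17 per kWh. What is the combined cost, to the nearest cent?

slow cooker: Runtime = 1.5 h/day × 365 days = 547.5 h
slow cooker: 0.23 kW × 547.5 h = 125.925 kWh
gaming PC: Runtime = 10 h/week × 19 weeks = 190 h
gaming PC: 0.59 kW × 190 h = 112.1 kWh
ceiling fan: Runtime = 1.5 h/day × 14 days = 21 h
ceiling fan: 0.035 kW × 21 h = 0.735 kWh
Total energy = 238.76 kWh
Cost = 238.76 × $0.17 = $40.59

$40.59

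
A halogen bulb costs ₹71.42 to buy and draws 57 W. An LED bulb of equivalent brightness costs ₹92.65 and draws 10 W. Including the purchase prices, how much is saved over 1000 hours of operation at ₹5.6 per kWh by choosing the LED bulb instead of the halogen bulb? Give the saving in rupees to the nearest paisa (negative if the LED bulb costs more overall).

₹241.97

halogen bulb: ₹71.42 + (57/1000) kW × 1000 h × ₹5.6 = ₹71.42 + ₹319.2 = ₹390.62
LED bulb: ₹92.65 + (10/1000) kW × 1000 h × ₹5.6 = ₹92.65 + ₹56 = ₹148.65
Saving = ₹390.62 − ₹148.65 = ₹241.97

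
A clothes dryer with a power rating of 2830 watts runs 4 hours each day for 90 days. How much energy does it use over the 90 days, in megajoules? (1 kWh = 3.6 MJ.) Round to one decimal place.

Runtime = 4 h/day × 90 days = 360 h
Energy = 2.83 kW × 360 h = 1018.8 kWh
= 1018.8 × 3.6 MJ = 3667.7 MJ

3667.7 MJ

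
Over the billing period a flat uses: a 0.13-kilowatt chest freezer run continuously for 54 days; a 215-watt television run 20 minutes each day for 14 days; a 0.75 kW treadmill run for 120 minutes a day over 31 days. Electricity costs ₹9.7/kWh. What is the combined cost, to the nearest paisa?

₹2095.04

chest freezer: Runtime = 24 h × 54 = 1296 h
chest freezer: 0.13 kW × 1296 h = 168.48 kWh
television: Runtime = 20 min × 14 = 280 min = 4.666666… h
television: 0.215 kW × 4.666666… h = 1.003333… kWh
treadmill: Runtime = 120 min × 31 = 3720 min = 62 h
treadmill: 0.75 kW × 62 h = 46.5 kWh
Total energy = 215.983333… kWh
Cost = 215.983333… × ₹9.7 = ₹2095.04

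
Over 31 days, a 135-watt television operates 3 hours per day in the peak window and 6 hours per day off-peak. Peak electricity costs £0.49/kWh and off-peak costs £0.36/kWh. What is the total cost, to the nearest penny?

Peak energy = 0.135 kW × 3 h × 31 = 12.555 kWh
Off-peak energy = 0.135 kW × 6 h × 31 = 25.11 kWh
Cost = 12.555 × £0.49 + 25.11 × £0.36 = £6.15195 + £9.0396 = £15.19

£15.19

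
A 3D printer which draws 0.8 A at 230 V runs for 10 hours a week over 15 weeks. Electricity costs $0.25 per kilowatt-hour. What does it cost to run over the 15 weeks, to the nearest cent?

Power = 0.8 A × 230 V = 184 W = 0.184 kW
Runtime = 10 h/week × 15 weeks = 150 h
Energy = 0.184 kW × 150 h = 27.6 kWh
Cost = 27.6 kWh × $0.25/kWh = $6.90

$6.90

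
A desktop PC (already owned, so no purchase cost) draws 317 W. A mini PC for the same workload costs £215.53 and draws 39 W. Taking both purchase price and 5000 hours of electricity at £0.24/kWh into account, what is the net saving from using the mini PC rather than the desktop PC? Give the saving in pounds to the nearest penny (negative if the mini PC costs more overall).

£118.07

desktop PC: £0.00 + (317/1000) kW × 5000 h × £0.24 = £0.00 + £380.4 = £380.4
mini PC: £215.53 + (39/1000) kW × 5000 h × £0.24 = £215.53 + £46.8 = £262.33
Saving = £380.4 − £262.33 = £118.07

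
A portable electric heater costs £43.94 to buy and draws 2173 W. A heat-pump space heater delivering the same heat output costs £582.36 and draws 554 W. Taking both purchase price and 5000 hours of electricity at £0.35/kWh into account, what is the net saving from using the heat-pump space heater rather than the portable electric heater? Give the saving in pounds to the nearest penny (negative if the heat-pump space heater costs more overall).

portable electric heater: £43.94 + (2173/1000) kW × 5000 h × £0.35 = £43.94 + £3802.75 = £3846.69
heat-pump space heater: £582.36 + (554/1000) kW × 5000 h × £0.35 = £582.36 + £969.5 = £1551.86
Saving = £3846.69 − £1551.86 = £2294.83

£2294.83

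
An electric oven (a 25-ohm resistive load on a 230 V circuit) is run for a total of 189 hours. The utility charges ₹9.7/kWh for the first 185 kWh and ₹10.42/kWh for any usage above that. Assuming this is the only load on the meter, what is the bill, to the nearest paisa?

Power = V²/R = 230²/25 = 2116 W = 2.116 kW
Energy = 2.116 kW × 189 h = 399.924 kWh
Tier 1 (0–185 kWh): 185 × ₹9.7 = ₹1794.5
Above 185 kWh: 214.924 × ₹10.42 = ₹2239.50808
Bill = ₹4034.01

₹4034.01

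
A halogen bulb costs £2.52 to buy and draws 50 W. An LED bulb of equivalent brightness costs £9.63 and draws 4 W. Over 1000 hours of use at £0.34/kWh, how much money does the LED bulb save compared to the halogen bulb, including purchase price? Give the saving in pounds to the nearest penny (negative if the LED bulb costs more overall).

£8.53

halogen bulb: £2.52 + (50/1000) kW × 1000 h × £0.34 = £2.52 + £17 = £19.52
LED bulb: £9.63 + (4/1000) kW × 1000 h × £0.34 = £9.63 + £1.36 = £10.99
Saving = £19.52 − £10.99 = £8.53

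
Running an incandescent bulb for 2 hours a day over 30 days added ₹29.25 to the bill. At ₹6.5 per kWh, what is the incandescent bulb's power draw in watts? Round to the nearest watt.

Energy = ₹29.25 ÷ ₹6.5/kWh = 4.5 kWh
Runtime = 2 h/day × 30 days = 60 h
Power = 4.5 kWh ÷ 60 h = 0.075 kW = 75 W

75 W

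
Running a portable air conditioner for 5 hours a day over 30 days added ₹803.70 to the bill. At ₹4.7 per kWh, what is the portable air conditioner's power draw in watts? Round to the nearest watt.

Energy = ₹803.70 ÷ ₹4.7/kWh = 171 kWh
Runtime = 5 h/day × 30 days = 150 h
Power = 171 kWh ÷ 150 h = 1.14 kW = 1140 W

1140 W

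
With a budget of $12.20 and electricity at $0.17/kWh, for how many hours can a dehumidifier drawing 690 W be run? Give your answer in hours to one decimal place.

104.0 h

Energy available = $12.20 ÷ $0.17/kWh = 71.7647 kWh
Hours = 71.7647 kWh ÷ 0.69 kW = 104.0 h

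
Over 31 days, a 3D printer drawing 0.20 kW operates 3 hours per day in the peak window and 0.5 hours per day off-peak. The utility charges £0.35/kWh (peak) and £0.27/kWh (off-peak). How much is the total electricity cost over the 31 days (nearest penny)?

Peak energy = 0.2 kW × 3 h × 31 = 18.6 kWh
Off-peak energy = 0.2 kW × 0.5 h × 31 = 3.1 kWh
Cost = 18.6 × £0.35 + 3.1 × £0.27 = £6.51 + £0.837 = £7.35

£7.35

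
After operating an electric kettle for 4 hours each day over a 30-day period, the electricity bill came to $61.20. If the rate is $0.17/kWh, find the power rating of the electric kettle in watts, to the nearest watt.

Energy = $61.20 ÷ $0.17/kWh = 360 kWh
Runtime = 4 h/day × 30 days = 120 h
Power = 360 kWh ÷ 120 h = 3 kW = 3000 W

3000 W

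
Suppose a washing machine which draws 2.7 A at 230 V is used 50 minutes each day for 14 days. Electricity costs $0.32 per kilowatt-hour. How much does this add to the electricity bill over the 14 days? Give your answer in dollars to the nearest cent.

$2.32

Power = 2.7 A × 230 V = 621 W = 0.621 kW
Runtime = 50 min × 14 = 700 min = 11.666666… h
Energy = 0.621 kW × 11.666666… h = 7.245 kWh
Cost = 7.245 kWh × $0.32/kWh = $2.32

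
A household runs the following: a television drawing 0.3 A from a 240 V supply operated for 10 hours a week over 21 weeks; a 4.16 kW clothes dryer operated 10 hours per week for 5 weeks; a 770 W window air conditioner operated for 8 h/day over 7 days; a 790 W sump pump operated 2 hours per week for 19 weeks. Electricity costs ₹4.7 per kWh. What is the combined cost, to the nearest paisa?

₹1392.42

television: Power = 0.3 A × 240 V = 72 W = 0.072 kW
television: Runtime = 10 h/week × 21 weeks = 210 h
television: 0.072 kW × 210 h = 15.12 kWh
clothes dryer: Runtime = 10 h/week × 5 weeks = 50 h
clothes dryer: 4.16 kW × 50 h = 208 kWh
window air conditioner: Runtime = 8 h/day × 7 days = 56 h
window air conditioner: 0.77 kW × 56 h = 43.12 kWh
sump pump: Runtime = 2 h/week × 19 weeks = 38 h
sump pump: 0.79 kW × 38 h = 30.02 kWh
Total energy = 296.26 kWh
Cost = 296.26 × ₹4.7 = ₹1392.42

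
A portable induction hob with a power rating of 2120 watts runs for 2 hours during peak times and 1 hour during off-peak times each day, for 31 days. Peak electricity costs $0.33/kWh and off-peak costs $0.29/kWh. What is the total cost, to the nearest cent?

Peak energy = 2.12 kW × 2 h × 31 = 131.44 kWh
Off-peak energy = 2.12 kW × 1 h × 31 = 65.72 kWh
Cost = 131.44 × $0.33 + 65.72 × $0.29 = $43.3752 + $19.0588 = $62.43

$62.43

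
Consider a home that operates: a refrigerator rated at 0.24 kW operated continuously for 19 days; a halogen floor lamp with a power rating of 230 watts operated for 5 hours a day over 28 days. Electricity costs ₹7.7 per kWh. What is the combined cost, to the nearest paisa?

refrigerator: Runtime = 24 h × 19 = 456 h
refrigerator: 0.24 kW × 456 h = 109.44 kWh
halogen floor lamp: Runtime = 5 h/day × 28 days = 140 h
halogen floor lamp: 0.23 kW × 140 h = 32.2 kWh
Total energy = 141.64 kWh
Cost = 141.64 × ₹7.7 = ₹1090.63

₹1090.63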